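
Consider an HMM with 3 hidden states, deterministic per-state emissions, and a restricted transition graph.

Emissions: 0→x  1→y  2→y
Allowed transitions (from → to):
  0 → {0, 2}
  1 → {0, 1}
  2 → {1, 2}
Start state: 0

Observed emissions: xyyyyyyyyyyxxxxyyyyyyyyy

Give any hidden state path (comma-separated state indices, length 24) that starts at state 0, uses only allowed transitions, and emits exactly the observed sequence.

  [0] x  {0}  => 0  start
  [1] y  {1,2}  => 2  0->2 ok
  [2] y  {1,2}  => 2  2->2 ok
  [3] y  {1,2}  => 2  2->2 ok
  [4] y  {1,2}  => 2  2->2 ok
  [5] y  {1,2}  => 2  2->2 ok
  [6] y  {1,2}  => 2  2->2 ok
  [7] y  {1,2}  => 2  2->2 ok
  [8] y  {1,2}  => 1  2->1 ok
  [9] y  {1,2}  => 1  1->1 ok
  [10] y  {1,2}  => 1  1->1 ok
  [11] x  {0}  => 0  1->0 ok
  [12] x  {0}  => 0  0->0 ok
  [13] x  {0}  => 0  0->0 ok
  [14] x  {0}  => 0  0->0 ok
  [15] y  {1,2}  => 2  0->2 ok
  [16] y  {1,2}  => 2  2->2 ok
  [17] y  {1,2}  => 1  2->1 ok
  [18] y  {1,2}  => 1  1->1 ok
  [19] y  {1,2}  => 1  1->1 ok
  [20] y  {1,2}  => 1  1->1 ok
  [21] y  {1,2}  => 1  1->1 ok
  [22] y  {1,2}  => 1  1->1 ok
  [23] y  {1,2}  => 1  1->1 ok

0,2,2,2,2,2,2,2,1,1,1,0,0,0,0,2,2,1,1,1,1,1,1,1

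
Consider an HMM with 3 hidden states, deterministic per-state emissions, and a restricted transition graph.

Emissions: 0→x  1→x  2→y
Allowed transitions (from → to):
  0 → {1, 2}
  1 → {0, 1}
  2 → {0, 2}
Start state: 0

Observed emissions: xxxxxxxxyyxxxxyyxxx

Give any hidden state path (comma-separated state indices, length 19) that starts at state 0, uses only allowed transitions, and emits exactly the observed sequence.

  0: obs=x cand={0,1} pick 0 [start]
  1: obs=x cand={0,1} pick 1 [0->1 ok]
  2: obs=x cand={0,1} pick 1 [1->1 ok]
  3: obs=x cand={0,1} pick 0 [1->0 ok]
  4: obs=x cand={0,1} pick 1 [0->1 ok]
  5: obs=x cand={0,1} pick 0 [1->0 ok]
  6: obs=x cand={0,1} pick 1 [0->1 ok]
  7: obs=x cand={0,1} pick 0 [1->0 ok]
  8: obs=y cand={2} pick 2 [0->2 ok]
  9: obs=y cand={2} pick 2 [2->2 ok]
  10: obs=x cand={0,1} pick 0 [2->0 ok]
  11: obs=x cand={0,1} pick 1 [0->1 ok]
  12: obs=x cand={0,1} pick 1 [1->1 ok]
  13: obs=x cand={0,1} pick 0 [1->0 ok]
  14: obs=y cand={2} pick 2 [0->2 ok]
  15: obs=y cand={2} pick 2 [2->2 ok]
  16: obs=x cand={0,1} pick 0 [2->0 ok]
  17: obs=x cand={0,1} pick 1 [0->1 ok]
  18: obs=x cand={0,1} pick 1 [1->1 ok]

0,1,1,0,1,0,1,0,2,2,0,1,1,0,2,2,0,1,1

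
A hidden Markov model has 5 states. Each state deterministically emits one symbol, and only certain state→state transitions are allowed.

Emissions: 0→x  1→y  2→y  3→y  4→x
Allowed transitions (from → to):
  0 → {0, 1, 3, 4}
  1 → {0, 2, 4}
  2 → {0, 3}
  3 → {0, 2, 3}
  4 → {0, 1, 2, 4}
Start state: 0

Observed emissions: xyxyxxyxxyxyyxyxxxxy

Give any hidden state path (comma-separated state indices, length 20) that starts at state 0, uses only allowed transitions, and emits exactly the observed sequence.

  0: obs=x cand={0,4} pick 0 [start]
  1: obs=y cand={1,2,3} pick 1 [0->1 ok]
  2: obs=x cand={0,4} pick 0 [1->0 ok]
  3: obs=y cand={1,2,3} pick 1 [0->1 ok]
  4: obs=x cand={0,4} pick 0 [1->0 ok]
  5: obs=x cand={0,4} pick 0 [0->0 ok]
  6: obs=y cand={1,2,3} pick 1 [0->1 ok]
  7: obs=x cand={0,4} pick 4 [1->4 ok]
  8: obs=x cand={0,4} pick 0 [4->0 ok]
  9: obs=y cand={1,2,3} pick 1 [0->1 ok]
  10: obs=x cand={0,4} pick 4 [1->4 ok]
  11: obs=y cand={1,2,3} pick 2 [4->2 ok]
  12: obs=y cand={1,2,3} pick 3 [2->3 ok]
  13: obs=x cand={0,4} pick 0 [3->0 ok]
  14: obs=y cand={1,2,3} pick 3 [0->3 ok]
  15: obs=x cand={0,4} pick 0 [3->0 ok]
  16: obs=x cand={0,4} pick 4 [0->4 ok]
  17: obs=x cand={0,4} pick 0 [4->0 ok]
  18: obs=x cand={0,4} pick 4 [0->4 ok]
  19: obs=y cand={1,2,3} pick 1 [4->1 ok]

0,1,0,1,0,0,1,4,0,1,4,2,3,0,3,0,4,0,4,1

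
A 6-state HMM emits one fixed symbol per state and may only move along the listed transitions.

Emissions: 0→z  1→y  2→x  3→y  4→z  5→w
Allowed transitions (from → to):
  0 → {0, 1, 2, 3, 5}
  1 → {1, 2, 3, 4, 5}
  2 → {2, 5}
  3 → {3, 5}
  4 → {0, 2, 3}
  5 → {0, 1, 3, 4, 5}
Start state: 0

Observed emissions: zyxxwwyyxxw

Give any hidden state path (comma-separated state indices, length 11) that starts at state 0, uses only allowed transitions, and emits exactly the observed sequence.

0,1,2,2,5,5,1,1,2,2,5

  0: obs=z cand={0,4} pick 0 [start]
  1: obs=y cand={1,3} pick 1 [0->1 ok]
  2: obs=x cand={2} pick 2 [1->2 ok]
  3: obs=x cand={2} pick 2 [2->2 ok]
  4: obs=w cand={5} pick 5 [2->5 ok]
  5: obs=w cand={5} pick 5 [5->5 ok]
  6: obs=y cand={1,3} pick 1 [5->1 ok]
  7: obs=y cand={1,3} pick 1 [1->1 ok]
  8: obs=x cand={2} pick 2 [1->2 ok]
  9: obs=x cand={2} pick 2 [2->2 ok]
  10: obs=w cand={5} pick 5 [2->5 ok]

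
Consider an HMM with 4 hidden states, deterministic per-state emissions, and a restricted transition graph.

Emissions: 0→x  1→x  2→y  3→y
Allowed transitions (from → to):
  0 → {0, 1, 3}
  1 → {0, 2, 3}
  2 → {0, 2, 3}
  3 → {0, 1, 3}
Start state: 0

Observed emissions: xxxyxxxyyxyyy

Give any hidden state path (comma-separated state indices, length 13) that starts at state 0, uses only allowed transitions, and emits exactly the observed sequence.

  pos 0: x in {0,1}, choose 0; start
  pos 1: x in {0,1}, choose 0; 0->0 ok
  pos 2: x in {0,1}, choose 0; 0->0 ok
  pos 3: y in {2,3}, choose 3; 0->3 ok
  pos 4: x in {0,1}, choose 1; 3->1 ok
  pos 5: x in {0,1}, choose 0; 1->0 ok
  pos 6: x in {0,1}, choose 1; 0->1 ok
  pos 7: y in {2,3}, choose 2; 1->2 ok
  pos 8: y in {2,3}, choose 2; 2->2 ok
  pos 9: x in {0,1}, choose 0; 2->0 ok
  pos 10: y in {2,3}, choose 3; 0->3 ok
  pos 11: y in {2,3}, choose 3; 3->3 ok
  pos 12: y in {2,3}, choose 3; 3->3 ok

0,0,0,3,1,0,1,2,2,0,3,3,3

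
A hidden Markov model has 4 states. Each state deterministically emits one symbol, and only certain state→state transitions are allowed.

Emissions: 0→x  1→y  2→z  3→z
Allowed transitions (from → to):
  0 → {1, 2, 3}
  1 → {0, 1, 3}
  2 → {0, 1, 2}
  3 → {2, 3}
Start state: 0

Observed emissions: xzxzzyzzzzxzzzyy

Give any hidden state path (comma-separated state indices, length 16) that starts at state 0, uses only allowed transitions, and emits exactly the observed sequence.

  [0] x  {0}  => 0  start
  [1] z  {2,3}  => 2  0->2 ok
  [2] x  {0}  => 0  2->0 ok
  [3] z  {2,3}  => 3  0->3 ok
  [4] z  {2,3}  => 2  3->2 ok
  [5] y  {1}  => 1  2->1 ok
  [6] z  {2,3}  => 3  1->3 ok
  [7] z  {2,3}  => 3  3->3 ok
  [8] z  {2,3}  => 2  3->2 ok
  [9] z  {2,3}  => 2  2->2 ok
  [10] x  {0}  => 0  2->0 ok
  [11] z  {2,3}  => 2  0->2 ok
  [12] z  {2,3}  => 2  2->2 ok
  [13] z  {2,3}  => 2  2->2 ok
  [14] y  {1}  => 1  2->1 ok
  [15] y  {1}  => 1  1->1 ok

0,2,0,3,2,1,3,3,2,2,0,2,2,2,1,1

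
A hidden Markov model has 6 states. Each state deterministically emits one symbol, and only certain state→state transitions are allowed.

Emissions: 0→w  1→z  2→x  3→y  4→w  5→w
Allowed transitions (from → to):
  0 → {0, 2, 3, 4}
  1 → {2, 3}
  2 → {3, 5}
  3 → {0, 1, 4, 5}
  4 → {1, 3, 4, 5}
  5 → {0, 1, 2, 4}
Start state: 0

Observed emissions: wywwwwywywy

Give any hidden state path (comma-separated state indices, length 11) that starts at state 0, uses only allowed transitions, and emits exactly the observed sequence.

0,3,5,0,0,0,3,0,3,4,3

  pos 0: w in {0,4,5}, choose 0; start
  pos 1: y in {3}, choose 3; 0->3 ok
  pos 2: w in {0,4,5}, choose 5; 3->5 ok
  pos 3: w in {0,4,5}, choose 0; 5->0 ok
  pos 4: w in {0,4,5}, choose 0; 0->0 ok
  pos 5: w in {0,4,5}, choose 0; 0->0 ok
  pos 6: y in {3}, choose 3; 0->3 ok
  pos 7: w in {0,4,5}, choose 0; 3->0 ok
  pos 8: y in {3}, choose 3; 0->3 ok
  pos 9: w in {0,4,5}, choose 4; 3->4 ok
  pos 10: y in {3}, choose 3; 4->3 ok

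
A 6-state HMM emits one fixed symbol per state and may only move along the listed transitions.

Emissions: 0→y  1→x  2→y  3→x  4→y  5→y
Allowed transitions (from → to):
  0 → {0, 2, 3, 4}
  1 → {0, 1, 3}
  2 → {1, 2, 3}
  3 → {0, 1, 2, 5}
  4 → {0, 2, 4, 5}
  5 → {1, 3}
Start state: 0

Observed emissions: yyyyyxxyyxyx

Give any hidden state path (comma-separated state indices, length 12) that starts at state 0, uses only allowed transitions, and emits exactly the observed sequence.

  pos 0: y in {0,2,4,5}, choose 0; start
  pos 1: y in {0,2,4,5}, choose 4; 0->4 ok
  pos 2: y in {0,2,4,5}, choose 4; 4->4 ok
  pos 3: y in {0,2,4,5}, choose 4; 4->4 ok
  pos 4: y in {0,2,4,5}, choose 5; 4->5 ok
  pos 5: x in {1,3}, choose 1; 5->1 ok
  pos 6: x in {1,3}, choose 3; 1->3 ok
  pos 7: y in {0,2,4,5}, choose 2; 3->2 ok
  pos 8: y in {0,2,4,5}, choose 2; 2->2 ok
  pos 9: x in {1,3}, choose 3; 2->3 ok
  pos 10: y in {0,2,4,5}, choose 5; 3->5 ok
  pos 11: x in {1,3}, choose 1; 5->1 ok

0,4,4,4,5,1,3,2,2,3,5,1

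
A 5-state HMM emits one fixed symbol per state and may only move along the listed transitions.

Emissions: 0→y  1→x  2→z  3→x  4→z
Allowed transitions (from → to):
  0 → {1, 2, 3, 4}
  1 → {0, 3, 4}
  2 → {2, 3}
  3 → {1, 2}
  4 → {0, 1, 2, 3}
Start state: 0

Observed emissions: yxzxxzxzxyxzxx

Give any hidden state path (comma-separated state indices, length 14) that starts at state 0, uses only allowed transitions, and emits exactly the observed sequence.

  pos 0: y in {0}, choose 0; start
  pos 1: x in {1,3}, choose 1; 0->1 ok
  pos 2: z in {2,4}, choose 4; 1->4 ok
  pos 3: x in {1,3}, choose 3; 4->3 ok
  pos 4: x in {1,3}, choose 1; 3->1 ok
  pos 5: z in {2,4}, choose 4; 1->4 ok
  pos 6: x in {1,3}, choose 1; 4->1 ok
  pos 7: z in {2,4}, choose 4; 1->4 ok
  pos 8: x in {1,3}, choose 1; 4->1 ok
  pos 9: y in {0}, choose 0; 1->0 ok
  pos 10: x in {1,3}, choose 3; 0->3 ok
  pos 11: z in {2,4}, choose 2; 3->2 ok
  pos 12: x in {1,3}, choose 3; 2->3 ok
  pos 13: x in {1,3}, choose 1; 3->1 ok

0,1,4,3,1,4,1,4,1,0,3,2,3,1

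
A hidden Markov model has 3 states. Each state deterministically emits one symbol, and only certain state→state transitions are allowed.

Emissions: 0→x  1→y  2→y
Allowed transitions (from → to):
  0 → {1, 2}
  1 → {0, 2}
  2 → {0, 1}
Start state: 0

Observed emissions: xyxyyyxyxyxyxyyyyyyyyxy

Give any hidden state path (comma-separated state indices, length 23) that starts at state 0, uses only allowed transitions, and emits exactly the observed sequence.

0,2,0,1,2,1,0,2,0,1,0,2,0,1,2,1,2,1,2,1,2,0,2

  0: obs=x cand={0} pick 0 [start]
  1: obs=y cand={1,2} pick 2 [0->2 ok]
  2: obs=x cand={0} pick 0 [2->0 ok]
  3: obs=y cand={1,2} pick 1 [0->1 ok]
  4: obs=y cand={1,2} pick 2 [1->2 ok]
  5: obs=y cand={1,2} pick 1 [2->1 ok]
  6: obs=x cand={0} pick 0 [1->0 ok]
  7: obs=y cand={1,2} pick 2 [0->2 ok]
  8: obs=x cand={0} pick 0 [2->0 ok]
  9: obs=y cand={1,2} pick 1 [0->1 ok]
  10: obs=x cand={0} pick 0 [1->0 ok]
  11: obs=y cand={1,2} pick 2 [0->2 ok]
  12: obs=x cand={0} pick 0 [2->0 ok]
  13: obs=y cand={1,2} pick 1 [0->1 ok]
  14: obs=y cand={1,2} pick 2 [1->2 ok]
  15: obs=y cand={1,2} pick 1 [2->1 ok]
  16: obs=y cand={1,2} pick 2 [1->2 ok]
  17: obs=y cand={1,2} pick 1 [2->1 ok]
  18: obs=y cand={1,2} pick 2 [1->2 ok]
  19: obs=y cand={1,2} pick 1 [2->1 ok]
  20: obs=y cand={1,2} pick 2 [1->2 ok]
  21: obs=x cand={0} pick 0 [2->0 ok]
  22: obs=y cand={1,2} pick 2 [0->2 ok]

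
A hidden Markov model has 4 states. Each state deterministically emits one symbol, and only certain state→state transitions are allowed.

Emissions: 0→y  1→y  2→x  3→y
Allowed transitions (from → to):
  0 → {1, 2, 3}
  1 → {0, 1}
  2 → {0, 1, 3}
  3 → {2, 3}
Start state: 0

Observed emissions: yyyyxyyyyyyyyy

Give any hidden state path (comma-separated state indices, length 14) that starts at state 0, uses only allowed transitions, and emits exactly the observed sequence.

0,3,3,3,2,1,1,1,0,1,1,1,0,1

  t0 'y' -> {0,1,3}, take 0 (start)
  t1 'y' -> {0,1,3}, take 3 (0->3 ok)
  t2 'y' -> {0,1,3}, take 3 (3->3 ok)
  t3 'y' -> {0,1,3}, take 3 (3->3 ok)
  t4 'x' -> {2}, take 2 (3->2 ok)
  t5 'y' -> {0,1,3}, take 1 (2->1 ok)
  t6 'y' -> {0,1,3}, take 1 (1->1 ok)
  t7 'y' -> {0,1,3}, take 1 (1->1 ok)
  t8 'y' -> {0,1,3}, take 0 (1->0 ok)
  t9 'y' -> {0,1,3}, take 1 (0->1 ok)
  t10 'y' -> {0,1,3}, take 1 (1->1 ok)
  t11 'y' -> {0,1,3}, take 1 (1->1 ok)
  t12 'y' -> {0,1,3}, take 0 (1->0 ok)
  t13 'y' -> {0,1,3}, take 1 (0->1 ok)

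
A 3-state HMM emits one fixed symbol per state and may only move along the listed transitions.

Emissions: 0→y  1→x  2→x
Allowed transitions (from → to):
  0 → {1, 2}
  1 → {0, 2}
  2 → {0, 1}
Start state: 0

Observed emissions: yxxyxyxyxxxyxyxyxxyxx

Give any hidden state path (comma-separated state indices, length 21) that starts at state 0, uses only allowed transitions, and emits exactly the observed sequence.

0,1,2,0,1,0,2,0,1,2,1,0,2,0,1,0,2,1,0,2,1

  0: obs=y cand={0} pick 0 [start]
  1: obs=x cand={1,2} pick 1 [0->1 ok]
  2: obs=x cand={1,2} pick 2 [1->2 ok]
  3: obs=y cand={0} pick 0 [2->0 ok]
  4: obs=x cand={1,2} pick 1 [0->1 ok]
  5: obs=y cand={0} pick 0 [1->0 ok]
  6: obs=x cand={1,2} pick 2 [0->2 ok]
  7: obs=y cand={0} pick 0 [2->0 ok]
  8: obs=x cand={1,2} pick 1 [0->1 ok]
  9: obs=x cand={1,2} pick 2 [1->2 ok]
  10: obs=x cand={1,2} pick 1 [2->1 ok]
  11: obs=y cand={0} pick 0 [1->0 ok]
  12: obs=x cand={1,2} pick 2 [0->2 ok]
  13: obs=y cand={0} pick 0 [2->0 ok]
  14: obs=x cand={1,2} pick 1 [0->1 ok]
  15: obs=y cand={0} pick 0 [1->0 ok]
  16: obs=x cand={1,2} pick 2 [0->2 ok]
  17: obs=x cand={1,2} pick 1 [2->1 ok]
  18: obs=y cand={0} pick 0 [1->0 ok]
  19: obs=x cand={1,2} pick 2 [0->2 ok]
  20: obs=x cand={1,2} pick 1 [2->1 ok]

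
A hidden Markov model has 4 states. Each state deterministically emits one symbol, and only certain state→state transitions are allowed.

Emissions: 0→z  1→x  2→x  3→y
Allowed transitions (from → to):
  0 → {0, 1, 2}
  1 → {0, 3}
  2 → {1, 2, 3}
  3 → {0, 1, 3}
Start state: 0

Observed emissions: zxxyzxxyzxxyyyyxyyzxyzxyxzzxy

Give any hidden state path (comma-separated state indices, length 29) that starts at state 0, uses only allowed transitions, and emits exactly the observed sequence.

0,2,2,3,0,2,2,3,0,2,1,3,3,3,3,1,3,3,0,1,3,0,2,3,1,0,0,2,3

  [0] z  {0}  => 0  start
  [1] x  {1,2}  => 2  0->2 ok
  [2] x  {1,2}  => 2  2->2 ok
  [3] y  {3}  => 3  2->3 ok
  [4] z  {0}  => 0  3->0 ok
  [5] x  {1,2}  => 2  0->2 ok
  [6] x  {1,2}  => 2  2->2 ok
  [7] y  {3}  => 3  2->3 ok
  [8] z  {0}  => 0  3->0 ok
  [9] x  {1,2}  => 2  0->2 ok
  [10] x  {1,2}  => 1  2->1 ok
  [11] y  {3}  => 3  1->3 ok
  [12] y  {3}  => 3  3->3 ok
  [13] y  {3}  => 3  3->3 ok
  [14] y  {3}  => 3  3->3 ok
  [15] x  {1,2}  => 1  3->1 ok
  [16] y  {3}  => 3  1->3 ok
  [17] y  {3}  => 3  3->3 ok
  [18] z  {0}  => 0  3->0 ok
  [19] x  {1,2}  => 1  0->1 ok
  [20] y  {3}  => 3  1->3 ok
  [21] z  {0}  => 0  3->0 ok
  [22] x  {1,2}  => 2  0->2 ok
  [23] y  {3}  => 3  2->3 ok
  [24] x  {1,2}  => 1  3->1 ok
  [25] z  {0}  => 0  1->0 ok
  [26] z  {0}  => 0  0->0 ok
  [27] x  {1,2}  => 2  0->2 ok
  [28] y  {3}  => 3  2->3 ok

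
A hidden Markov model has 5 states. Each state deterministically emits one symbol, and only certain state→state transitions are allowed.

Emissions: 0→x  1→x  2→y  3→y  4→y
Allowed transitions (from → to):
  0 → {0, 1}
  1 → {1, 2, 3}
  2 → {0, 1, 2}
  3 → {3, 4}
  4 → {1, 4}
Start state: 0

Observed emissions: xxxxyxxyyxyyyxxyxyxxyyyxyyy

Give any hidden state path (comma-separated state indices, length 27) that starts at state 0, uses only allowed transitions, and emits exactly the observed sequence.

0,1,1,1,2,1,1,3,4,1,3,3,4,1,1,2,1,2,1,1,3,3,4,1,3,3,3

  0: obs=x cand={0,1} pick 0 [start]
  1: obs=x cand={0,1} pick 1 [0->1 ok]
  2: obs=x cand={0,1} pick 1 [1->1 ok]
  3: obs=x cand={0,1} pick 1 [1->1 ok]
  4: obs=y cand={2,3,4} pick 2 [1->2 ok]
  5: obs=x cand={0,1} pick 1 [2->1 ok]
  6: obs=x cand={0,1} pick 1 [1->1 ok]
  7: obs=y cand={2,3,4} pick 3 [1->3 ok]
  8: obs=y cand={2,3,4} pick 4 [3->4 ok]
  9: obs=x cand={0,1} pick 1 [4->1 ok]
  10: obs=y cand={2,3,4} pick 3 [1->3 ok]
  11: obs=y cand={2,3,4} pick 3 [3->3 ok]
  12: obs=y cand={2,3,4} pick 4 [3->4 ok]
  13: obs=x cand={0,1} pick 1 [4->1 ok]
  14: obs=x cand={0,1} pick 1 [1->1 ok]
  15: obs=y cand={2,3,4} pick 2 [1->2 ok]
  16: obs=x cand={0,1} pick 1 [2->1 ok]
  17: obs=y cand={2,3,4} pick 2 [1->2 ok]
  18: obs=x cand={0,1} pick 1 [2->1 ok]
  19: obs=x cand={0,1} pick 1 [1->1 ok]
  20: obs=y cand={2,3,4} pick 3 [1->3 ok]
  21: obs=y cand={2,3,4} pick 3 [3->3 ok]
  22: obs=y cand={2,3,4} pick 4 [3->4 ok]
  23: obs=x cand={0,1} pick 1 [4->1 ok]
  24: obs=y cand={2,3,4} pick 3 [1->3 ok]
  25: obs=y cand={2,3,4} pick 3 [3->3 ok]
  26: obs=y cand={2,3,4} pick 3 [3->3 ok]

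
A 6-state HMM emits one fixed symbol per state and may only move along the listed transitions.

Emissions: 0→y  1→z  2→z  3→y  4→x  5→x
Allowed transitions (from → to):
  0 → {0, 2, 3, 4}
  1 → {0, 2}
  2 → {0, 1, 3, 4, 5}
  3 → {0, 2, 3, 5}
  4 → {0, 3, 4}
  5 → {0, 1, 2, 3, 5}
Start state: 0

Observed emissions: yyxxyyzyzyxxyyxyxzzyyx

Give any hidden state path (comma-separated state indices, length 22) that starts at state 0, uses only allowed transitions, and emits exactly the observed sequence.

0,0,4,4,0,3,2,0,2,0,4,4,3,3,5,3,5,2,1,0,0,4

  t0 'y' -> {0,3}, take 0 (start)
  t1 'y' -> {0,3}, take 0 (0->0 ok)
  t2 'x' -> {4,5}, take 4 (0->4 ok)
  t3 'x' -> {4,5}, take 4 (4->4 ok)
  t4 'y' -> {0,3}, take 0 (4->0 ok)
  t5 'y' -> {0,3}, take 3 (0->3 ok)
  t6 'z' -> {1,2}, take 2 (3->2 ok)
  t7 'y' -> {0,3}, take 0 (2->0 ok)
  t8 'z' -> {1,2}, take 2 (0->2 ok)
  t9 'y' -> {0,3}, take 0 (2->0 ok)
  t10 'x' -> {4,5}, take 4 (0->4 ok)
  t11 'x' -> {4,5}, take 4 (4->4 ok)
  t12 'y' -> {0,3}, take 3 (4->3 ok)
  t13 'y' -> {0,3}, take 3 (3->3 ok)
  t14 'x' -> {4,5}, take 5 (3->5 ok)
  t15 'y' -> {0,3}, take 3 (5->3 ok)
  t16 'x' -> {4,5}, take 5 (3->5 ok)
  t17 'z' -> {1,2}, take 2 (5->2 ok)
  t18 'z' -> {1,2}, take 1 (2->1 ok)
  t19 'y' -> {0,3}, take 0 (1->0 ok)
  t20 'y' -> {0,3}, take 0 (0->0 ok)
  t21 'x' -> {4,5}, take 4 (0->4 ok)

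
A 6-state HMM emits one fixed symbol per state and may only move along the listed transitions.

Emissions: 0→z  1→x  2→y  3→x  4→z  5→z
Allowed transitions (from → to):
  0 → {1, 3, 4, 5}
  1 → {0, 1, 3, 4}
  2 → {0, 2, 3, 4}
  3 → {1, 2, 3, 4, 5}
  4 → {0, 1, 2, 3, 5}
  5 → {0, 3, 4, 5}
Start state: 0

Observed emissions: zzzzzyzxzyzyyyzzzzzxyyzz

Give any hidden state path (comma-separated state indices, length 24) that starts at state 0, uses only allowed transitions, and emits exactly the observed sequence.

0,5,5,0,4,2,0,1,4,2,4,2,2,2,0,4,5,5,4,3,2,2,0,4

  t0 'z' -> {0,4,5}, take 0 (start)
  t1 'z' -> {0,4,5}, take 5 (0->5 ok)
  t2 'z' -> {0,4,5}, take 5 (5->5 ok)
  t3 'z' -> {0,4,5}, take 0 (5->0 ok)
  t4 'z' -> {0,4,5}, take 4 (0->4 ok)
  t5 'y' -> {2}, take 2 (4->2 ok)
  t6 'z' -> {0,4,5}, take 0 (2->0 ok)
  t7 'x' -> {1,3}, take 1 (0->1 ok)
  t8 'z' -> {0,4,5}, take 4 (1->4 ok)
  t9 'y' -> {2}, take 2 (4->2 ok)
  t10 'z' -> {0,4,5}, take 4 (2->4 ok)
  t11 'y' -> {2}, take 2 (4->2 ok)
  t12 'y' -> {2}, take 2 (2->2 ok)
  t13 'y' -> {2}, take 2 (2->2 ok)
  t14 'z' -> {0,4,5}, take 0 (2->0 ok)
  t15 'z' -> {0,4,5}, take 4 (0->4 ok)
  t16 'z' -> {0,4,5}, take 5 (4->5 ok)
  t17 'z' -> {0,4,5}, take 5 (5->5 ok)
  t18 'z' -> {0,4,5}, take 4 (5->4 ok)
  t19 'x' -> {1,3}, take 3 (4->3 ok)
  t20 'y' -> {2}, take 2 (3->2 ok)
  t21 'y' -> {2}, take 2 (2->2 ok)
  t22 'z' -> {0,4,5}, take 0 (2->0 ok)
  t23 'z' -> {0,4,5}, take 4 (0->4 ok)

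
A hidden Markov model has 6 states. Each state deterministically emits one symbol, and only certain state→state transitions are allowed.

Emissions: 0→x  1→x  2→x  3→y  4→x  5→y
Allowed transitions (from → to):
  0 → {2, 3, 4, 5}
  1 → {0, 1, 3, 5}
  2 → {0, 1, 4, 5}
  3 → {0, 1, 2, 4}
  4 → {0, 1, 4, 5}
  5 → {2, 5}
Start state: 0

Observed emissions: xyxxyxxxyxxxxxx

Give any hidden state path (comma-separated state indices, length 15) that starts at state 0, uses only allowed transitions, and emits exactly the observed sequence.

0,3,1,1,3,1,1,0,3,2,0,2,0,2,0

  t0 'x' -> {0,1,2,4}, take 0 (start)
  t1 'y' -> {3,5}, take 3 (0->3 ok)
  t2 'x' -> {0,1,2,4}, take 1 (3->1 ok)
  t3 'x' -> {0,1,2,4}, take 1 (1->1 ok)
  t4 'y' -> {3,5}, take 3 (1->3 ok)
  t5 'x' -> {0,1,2,4}, take 1 (3->1 ok)
  t6 'x' -> {0,1,2,4}, take 1 (1->1 ok)
  t7 'x' -> {0,1,2,4}, take 0 (1->0 ok)
  t8 'y' -> {3,5}, take 3 (0->3 ok)
  t9 'x' -> {0,1,2,4}, take 2 (3->2 ok)
  t10 'x' -> {0,1,2,4}, take 0 (2->0 ok)
  t11 'x' -> {0,1,2,4}, take 2 (0->2 ok)
  t12 'x' -> {0,1,2,4}, take 0 (2->0 ok)
  t13 'x' -> {0,1,2,4}, take 2 (0->2 ok)
  t14 'x' -> {0,1,2,4}, take 0 (2->0 ok)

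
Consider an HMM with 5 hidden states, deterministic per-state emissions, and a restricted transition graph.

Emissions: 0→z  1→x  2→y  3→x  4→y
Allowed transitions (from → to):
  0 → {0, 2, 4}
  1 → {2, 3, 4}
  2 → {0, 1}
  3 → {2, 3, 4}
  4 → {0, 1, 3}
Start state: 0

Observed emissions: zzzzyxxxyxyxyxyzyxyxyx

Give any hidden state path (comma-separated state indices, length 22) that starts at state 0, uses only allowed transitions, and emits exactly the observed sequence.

0,0,0,0,2,1,3,3,2,1,2,1,4,1,4,0,4,1,2,1,4,3

  t0 'z' -> {0}, take 0 (start)
  t1 'z' -> {0}, take 0 (0->0 ok)
  t2 'z' -> {0}, take 0 (0->0 ok)
  t3 'z' -> {0}, take 0 (0->0 ok)
  t4 'y' -> {2,4}, take 2 (0->2 ok)
  t5 'x' -> {1,3}, take 1 (2->1 ok)
  t6 'x' -> {1,3}, take 3 (1->3 ok)
  t7 'x' -> {1,3}, take 3 (3->3 ok)
  t8 'y' -> {2,4}, take 2 (3->2 ok)
  t9 'x' -> {1,3}, take 1 (2->1 ok)
  t10 'y' -> {2,4}, take 2 (1->2 ok)
  t11 'x' -> {1,3}, take 1 (2->1 ok)
  t12 'y' -> {2,4}, take 4 (1->4 ok)
  t13 'x' -> {1,3}, take 1 (4->1 ok)
  t14 'y' -> {2,4}, take 4 (1->4 ok)
  t15 'z' -> {0}, take 0 (4->0 ok)
  t16 'y' -> {2,4}, take 4 (0->4 ok)
  t17 'x' -> {1,3}, take 1 (4->1 ok)
  t18 'y' -> {2,4}, take 2 (1->2 ok)
  t19 'x' -> {1,3}, take 1 (2->1 ok)
  t20 'y' -> {2,4}, take 4 (1->4 ok)
  t21 'x' -> {1,3}, take 3 (4->3 ok)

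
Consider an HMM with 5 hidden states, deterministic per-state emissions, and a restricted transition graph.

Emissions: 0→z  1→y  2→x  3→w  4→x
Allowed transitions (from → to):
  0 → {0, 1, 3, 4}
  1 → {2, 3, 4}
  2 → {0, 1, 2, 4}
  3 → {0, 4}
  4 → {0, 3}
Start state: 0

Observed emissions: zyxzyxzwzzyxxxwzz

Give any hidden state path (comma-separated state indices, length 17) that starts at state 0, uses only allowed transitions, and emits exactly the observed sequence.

  pos 0: z in {0}, choose 0; start
  pos 1: y in {1}, choose 1; 0->1 ok
  pos 2: x in {2,4}, choose 4; 1->4 ok
  pos 3: z in {0}, choose 0; 4->0 ok
  pos 4: y in {1}, choose 1; 0->1 ok
  pos 5: x in {2,4}, choose 4; 1->4 ok
  pos 6: z in {0}, choose 0; 4->0 ok
  pos 7: w in {3}, choose 3; 0->3 ok
  pos 8: z in {0}, choose 0; 3->0 ok
  pos 9: z in {0}, choose 0; 0->0 ok
  pos 10: y in {1}, choose 1; 0->1 ok
  pos 11: x in {2,4}, choose 2; 1->2 ok
  pos 12: x in {2,4}, choose 2; 2->2 ok
  pos 13: x in {2,4}, choose 4; 2->4 ok
  pos 14: w in {3}, choose 3; 4->3 ok
  pos 15: z in {0}, choose 0; 3->0 ok
  pos 16: z in {0}, choose 0; 0->0 ok

0,1,4,0,1,4,0,3,0,0,1,2,2,4,3,0,0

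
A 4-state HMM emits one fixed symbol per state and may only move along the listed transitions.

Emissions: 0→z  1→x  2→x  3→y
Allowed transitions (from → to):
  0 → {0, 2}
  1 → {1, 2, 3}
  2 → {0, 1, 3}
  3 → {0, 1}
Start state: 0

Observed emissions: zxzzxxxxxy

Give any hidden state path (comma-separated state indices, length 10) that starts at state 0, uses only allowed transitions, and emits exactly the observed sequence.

  0: obs=z cand={0} pick 0 [start]
  1: obs=x cand={1,2} pick 2 [0->2 ok]
  2: obs=z cand={0} pick 0 [2->0 ok]
  3: obs=z cand={0} pick 0 [0->0 ok]
  4: obs=x cand={1,2} pick 2 [0->2 ok]
  5: obs=x cand={1,2} pick 1 [2->1 ok]
  6: obs=x cand={1,2} pick 1 [1->1 ok]
  7: obs=x cand={1,2} pick 1 [1->1 ok]
  8: obs=x cand={1,2} pick 1 [1->1 ok]
  9: obs=y cand={3} pick 3 [1->3 ok]

0,2,0,0,2,1,1,1,1,3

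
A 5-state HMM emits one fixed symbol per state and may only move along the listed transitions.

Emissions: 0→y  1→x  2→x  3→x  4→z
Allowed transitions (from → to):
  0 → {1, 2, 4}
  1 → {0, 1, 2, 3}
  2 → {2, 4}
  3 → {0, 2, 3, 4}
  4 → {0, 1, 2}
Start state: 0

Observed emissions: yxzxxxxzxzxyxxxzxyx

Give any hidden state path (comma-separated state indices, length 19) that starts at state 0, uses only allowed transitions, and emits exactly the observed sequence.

  t0 'y' -> {0}, take 0 (start)
  t1 'x' -> {1,2,3}, take 2 (0->2 ok)
  t2 'z' -> {4}, take 4 (2->4 ok)
  t3 'x' -> {1,2,3}, take 1 (4->1 ok)
  t4 'x' -> {1,2,3}, take 2 (1->2 ok)
  t5 'x' -> {1,2,3}, take 2 (2->2 ok)
  t6 'x' -> {1,2,3}, take 2 (2->2 ok)
  t7 'z' -> {4}, take 4 (2->4 ok)
  t8 'x' -> {1,2,3}, take 2 (4->2 ok)
  t9 'z' -> {4}, take 4 (2->4 ok)
  t10 'x' -> {1,2,3}, take 1 (4->1 ok)
  t11 'y' -> {0}, take 0 (1->0 ok)
  t12 'x' -> {1,2,3}, take 2 (0->2 ok)
  t13 'x' -> {1,2,3}, take 2 (2->2 ok)
  t14 'x' -> {1,2,3}, take 2 (2->2 ok)
  t15 'z' -> {4}, take 4 (2->4 ok)
  t16 'x' -> {1,2,3}, take 1 (4->1 ok)
  t17 'y' -> {0}, take 0 (1->0 ok)
  t18 'x' -> {1,2,3}, take 1 (0->1 ok)

0,2,4,1,2,2,2,4,2,4,1,0,2,2,2,4,1,0,1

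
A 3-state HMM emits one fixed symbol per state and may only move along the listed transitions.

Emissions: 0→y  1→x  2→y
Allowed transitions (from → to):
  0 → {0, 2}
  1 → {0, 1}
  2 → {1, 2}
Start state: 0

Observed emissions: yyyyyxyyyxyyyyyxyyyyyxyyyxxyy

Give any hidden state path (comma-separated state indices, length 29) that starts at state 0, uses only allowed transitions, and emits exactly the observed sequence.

0,0,0,2,2,1,0,2,2,1,0,0,0,2,2,1,0,0,0,2,2,1,0,0,2,1,1,0,0

  0: obs=y cand={0,2} pick 0 [start]
  1: obs=y cand={0,2} pick 0 [0->0 ok]
  2: obs=y cand={0,2} pick 0 [0->0 ok]
  3: obs=y cand={0,2} pick 2 [0->2 ok]
  4: obs=y cand={0,2} pick 2 [2->2 ok]
  5: obs=x cand={1} pick 1 [2->1 ok]
  6: obs=y cand={0,2} pick 0 [1->0 ok]
  7: obs=y cand={0,2} pick 2 [0->2 ok]
  8: obs=y cand={0,2} pick 2 [2->2 ok]
  9: obs=x cand={1} pick 1 [2->1 ok]
  10: obs=y cand={0,2} pick 0 [1->0 ok]
  11: obs=y cand={0,2} pick 0 [0->0 ok]
  12: obs=y cand={0,2} pick 0 [0->0 ok]
  13: obs=y cand={0,2} pick 2 [0->2 ok]
  14: obs=y cand={0,2} pick 2 [2->2 ok]
  15: obs=x cand={1} pick 1 [2->1 ok]
  16: obs=y cand={0,2} pick 0 [1->0 ok]
  17: obs=y cand={0,2} pick 0 [0->0 ok]
  18: obs=y cand={0,2} pick 0 [0->0 ok]
  19: obs=y cand={0,2} pick 2 [0->2 ok]
  20: obs=y cand={0,2} pick 2 [2->2 ok]
  21: obs=x cand={1} pick 1 [2->1 ok]
  22: obs=y cand={0,2} pick 0 [1->0 ok]
  23: obs=y cand={0,2} pick 0 [0->0 ok]
  24: obs=y cand={0,2} pick 2 [0->2 ok]
  25: obs=x cand={1} pick 1 [2->1 ok]
  26: obs=x cand={1} pick 1 [1->1 ok]
  27: obs=y cand={0,2} pick 0 [1->0 ok]
  28: obs=y cand={0,2} pick 0 [0->0 ok]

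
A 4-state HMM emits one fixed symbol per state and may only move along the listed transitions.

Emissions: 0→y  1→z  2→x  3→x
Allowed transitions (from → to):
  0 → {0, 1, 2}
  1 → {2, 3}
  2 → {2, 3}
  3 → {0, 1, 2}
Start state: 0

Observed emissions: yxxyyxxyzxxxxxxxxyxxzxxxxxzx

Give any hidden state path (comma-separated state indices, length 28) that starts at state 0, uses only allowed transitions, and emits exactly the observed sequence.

0,2,3,0,0,2,3,0,1,3,2,2,2,2,2,2,3,0,2,3,1,2,2,3,2,3,1,3

  t0 'y' -> {0}, take 0 (start)
  t1 'x' -> {2,3}, take 2 (0->2 ok)
  t2 'x' -> {2,3}, take 3 (2->3 ok)
  t3 'y' -> {0}, take 0 (3->0 ok)
  t4 'y' -> {0}, take 0 (0->0 ok)
  t5 'x' -> {2,3}, take 2 (0->2 ok)
  t6 'x' -> {2,3}, take 3 (2->3 ok)
  t7 'y' -> {0}, take 0 (3->0 ok)
  t8 'z' -> {1}, take 1 (0->1 ok)
  t9 'x' -> {2,3}, take 3 (1->3 ok)
  t10 'x' -> {2,3}, take 2 (3->2 ok)
  t11 'x' -> {2,3}, take 2 (2->2 ok)
  t12 'x' -> {2,3}, take 2 (2->2 ok)
  t13 'x' -> {2,3}, take 2 (2->2 ok)
  t14 'x' -> {2,3}, take 2 (2->2 ok)
  t15 'x' -> {2,3}, take 2 (2->2 ok)
  t16 'x' -> {2,3}, take 3 (2->3 ok)
  t17 'y' -> {0}, take 0 (3->0 ok)
  t18 'x' -> {2,3}, take 2 (0->2 ok)
  t19 'x' -> {2,3}, take 3 (2->3 ok)
  t20 'z' -> {1}, take 1 (3->1 ok)
  t21 'x' -> {2,3}, take 2 (1->2 ok)
  t22 'x' -> {2,3}, take 2 (2->2 ok)
  t23 'x' -> {2,3}, take 3 (2->3 ok)
  t24 'x' -> {2,3}, take 2 (3->2 ok)
  t25 'x' -> {2,3}, take 3 (2->3 ok)
  t26 'z' -> {1}, take 1 (3->1 ok)
  t27 'x' -> {2,3}, take 3 (1->3 ok)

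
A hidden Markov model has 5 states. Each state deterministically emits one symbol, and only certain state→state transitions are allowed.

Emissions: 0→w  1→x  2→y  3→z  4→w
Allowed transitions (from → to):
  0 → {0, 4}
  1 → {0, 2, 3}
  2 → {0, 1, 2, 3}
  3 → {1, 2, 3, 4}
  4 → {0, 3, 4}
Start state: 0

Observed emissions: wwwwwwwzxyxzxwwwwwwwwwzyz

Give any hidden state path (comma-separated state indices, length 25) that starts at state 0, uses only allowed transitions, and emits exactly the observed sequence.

0,4,4,0,4,4,4,3,1,2,1,3,1,0,0,0,0,0,4,4,0,4,3,2,3

  t0 'w' -> {0,4}, take 0 (start)
  t1 'w' -> {0,4}, take 4 (0->4 ok)
  t2 'w' -> {0,4}, take 4 (4->4 ok)
  t3 'w' -> {0,4}, take 0 (4->0 ok)
  t4 'w' -> {0,4}, take 4 (0->4 ok)
  t5 'w' -> {0,4}, take 4 (4->4 ok)
  t6 'w' -> {0,4}, take 4 (4->4 ok)
  t7 'z' -> {3}, take 3 (4->3 ok)
  t8 'x' -> {1}, take 1 (3->1 ok)
  t9 'y' -> {2}, take 2 (1->2 ok)
  t10 'x' -> {1}, take 1 (2->1 ok)
  t11 'z' -> {3}, take 3 (1->3 ok)
  t12 'x' -> {1}, take 1 (3->1 ok)
  t13 'w' -> {0,4}, take 0 (1->0 ok)
  t14 'w' -> {0,4}, take 0 (0->0 ok)
  t15 'w' -> {0,4}, take 0 (0->0 ok)
  t16 'w' -> {0,4}, take 0 (0->0 ok)
  t17 'w' -> {0,4}, take 0 (0->0 ok)
  t18 'w' -> {0,4}, take 4 (0->4 ok)
  t19 'w' -> {0,4}, take 4 (4->4 ok)
  t20 'w' -> {0,4}, take 0 (4->0 ok)
  t21 'w' -> {0,4}, take 4 (0->4 ok)
  t22 'z' -> {3}, take 3 (4->3 ok)
  t23 'y' -> {2}, take 2 (3->2 ok)
  t24 'z' -> {3}, take 3 (2->3 ok)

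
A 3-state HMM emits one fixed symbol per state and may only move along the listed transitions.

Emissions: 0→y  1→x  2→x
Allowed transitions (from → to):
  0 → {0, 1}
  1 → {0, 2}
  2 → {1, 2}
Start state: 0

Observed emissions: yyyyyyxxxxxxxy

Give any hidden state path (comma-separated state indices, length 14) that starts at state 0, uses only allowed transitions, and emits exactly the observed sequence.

  0: obs=y cand={0} pick 0 [start]
  1: obs=y cand={0} pick 0 [0->0 ok]
  2: obs=y cand={0} pick 0 [0->0 ok]
  3: obs=y cand={0} pick 0 [0->0 ok]
  4: obs=y cand={0} pick 0 [0->0 ok]
  5: obs=y cand={0} pick 0 [0->0 ok]
  6: obs=x cand={1,2} pick 1 [0->1 ok]
  7: obs=x cand={1,2} pick 2 [1->2 ok]
  8: obs=x cand={1,2} pick 2 [2->2 ok]
  9: obs=x cand={1,2} pick 2 [2->2 ok]
  10: obs=x cand={1,2} pick 2 [2->2 ok]
  11: obs=x cand={1,2} pick 2 [2->2 ok]
  12: obs=x cand={1,2} pick 1 [2->1 ok]
  13: obs=y cand={0} pick 0 [1->0 ok]

0,0,0,0,0,0,1,2,2,2,2,2,1,0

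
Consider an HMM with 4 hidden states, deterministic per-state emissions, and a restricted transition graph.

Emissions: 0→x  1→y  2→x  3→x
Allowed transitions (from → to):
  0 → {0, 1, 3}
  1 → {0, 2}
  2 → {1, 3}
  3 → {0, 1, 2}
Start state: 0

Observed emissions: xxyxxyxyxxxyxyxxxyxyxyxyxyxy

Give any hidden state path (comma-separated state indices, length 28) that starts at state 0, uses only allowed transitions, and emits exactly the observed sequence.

  t0 'x' -> {0,2,3}, take 0 (start)
  t1 'x' -> {0,2,3}, take 0 (0->0 ok)
  t2 'y' -> {1}, take 1 (0->1 ok)
  t3 'x' -> {0,2,3}, take 0 (1->0 ok)
  t4 'x' -> {0,2,3}, take 0 (0->0 ok)
  t5 'y' -> {1}, take 1 (0->1 ok)
  t6 'x' -> {0,2,3}, take 2 (1->2 ok)
  t7 'y' -> {1}, take 1 (2->1 ok)
  t8 'x' -> {0,2,3}, take 2 (1->2 ok)
  t9 'x' -> {0,2,3}, take 3 (2->3 ok)
  t10 'x' -> {0,2,3}, take 0 (3->0 ok)
  t11 'y' -> {1}, take 1 (0->1 ok)
  t12 'x' -> {0,2,3}, take 0 (1->0 ok)
  t13 'y' -> {1}, take 1 (0->1 ok)
  t14 'x' -> {0,2,3}, take 2 (1->2 ok)
  t15 'x' -> {0,2,3}, take 3 (2->3 ok)
  t16 'x' -> {0,2,3}, take 0 (3->0 ok)
  t17 'y' -> {1}, take 1 (0->1 ok)
  t18 'x' -> {0,2,3}, take 0 (1->0 ok)
  t19 'y' -> {1}, take 1 (0->1 ok)
  t20 'x' -> {0,2,3}, take 2 (1->2 ok)
  t21 'y' -> {1}, take 1 (2->1 ok)
  t22 'x' -> {0,2,3}, take 2 (1->2 ok)
  t23 'y' -> {1}, take 1 (2->1 ok)
  t24 'x' -> {0,2,3}, take 2 (1->2 ok)
  t25 'y' -> {1}, take 1 (2->1 ok)
  t26 'x' -> {0,2,3}, take 2 (1->2 ok)
  t27 'y' -> {1}, take 1 (2->1 ok)

0,0,1,0,0,1,2,1,2,3,0,1,0,1,2,3,0,1,0,1,2,1,2,1,2,1,2,1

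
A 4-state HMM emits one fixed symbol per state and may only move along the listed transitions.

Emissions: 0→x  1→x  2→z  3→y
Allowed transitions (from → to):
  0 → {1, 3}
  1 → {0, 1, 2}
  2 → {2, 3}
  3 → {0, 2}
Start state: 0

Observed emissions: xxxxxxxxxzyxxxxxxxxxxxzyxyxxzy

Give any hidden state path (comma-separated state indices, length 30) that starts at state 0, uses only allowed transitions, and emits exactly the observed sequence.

  0: obs=x cand={0,1} pick 0 [start]
  1: obs=x cand={0,1} pick 1 [0->1 ok]
  2: obs=x cand={0,1} pick 0 [1->0 ok]
  3: obs=x cand={0,1} pick 1 [0->1 ok]
  4: obs=x cand={0,1} pick 0 [1->0 ok]
  5: obs=x cand={0,1} pick 1 [0->1 ok]
  6: obs=x cand={0,1} pick 1 [1->1 ok]
  7: obs=x cand={0,1} pick 1 [1->1 ok]
  8: obs=x cand={0,1} pick 1 [1->1 ok]
  9: obs=z cand={2} pick 2 [1->2 ok]
  10: obs=y cand={3} pick 3 [2->3 ok]
  11: obs=x cand={0,1} pick 0 [3->0 ok]
  12: obs=x cand={0,1} pick 1 [0->1 ok]
  13: obs=x cand={0,1} pick 1 [1->1 ok]
  14: obs=x cand={0,1} pick 0 [1->0 ok]
  15: obs=x cand={0,1} pick 1 [0->1 ok]
  16: obs=x cand={0,1} pick 1 [1->1 ok]
  17: obs=x cand={0,1} pick 1 [1->1 ok]
  18: obs=x cand={0,1} pick 0 [1->0 ok]
  19: obs=x cand={0,1} pick 1 [0->1 ok]
  20: obs=x cand={0,1} pick 0 [1->0 ok]
  21: obs=x cand={0,1} pick 1 [0->1 ok]
  22: obs=z cand={2} pick 2 [1->2 ok]
  23: obs=y cand={3} pick 3 [2->3 ok]
  24: obs=x cand={0,1} pick 0 [3->0 ok]
  25: obs=y cand={3} pick 3 [0->3 ok]
  26: obs=x cand={0,1} pick 0 [3->0 ok]
  27: obs=x cand={0,1} pick 1 [0->1 ok]
  28: obs=z cand={2} pick 2 [1->2 ok]
  29: obs=y cand={3} pick 3 [2->3 ok]

0,1,0,1,0,1,1,1,1,2,3,0,1,1,0,1,1,1,0,1,0,1,2,3,0,3,0,1,2,3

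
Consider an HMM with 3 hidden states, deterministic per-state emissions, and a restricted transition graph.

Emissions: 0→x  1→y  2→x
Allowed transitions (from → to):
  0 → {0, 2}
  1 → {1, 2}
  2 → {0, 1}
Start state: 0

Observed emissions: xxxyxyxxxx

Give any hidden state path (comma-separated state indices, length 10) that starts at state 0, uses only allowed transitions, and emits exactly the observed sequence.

0,0,2,1,2,1,2,0,0,0

  [0] x  {0,2}  => 0  start
  [1] x  {0,2}  => 0  0->0 ok
  [2] x  {0,2}  => 2  0->2 ok
  [3] y  {1}  => 1  2->1 ok
  [4] x  {0,2}  => 2  1->2 ok
  [5] y  {1}  => 1  2->1 ok
  [6] x  {0,2}  => 2  1->2 ok
  [7] x  {0,2}  => 0  2->0 ok
  [8] x  {0,2}  => 0  0->0 ok
  [9] x  {0,2}  => 0  0->0 ok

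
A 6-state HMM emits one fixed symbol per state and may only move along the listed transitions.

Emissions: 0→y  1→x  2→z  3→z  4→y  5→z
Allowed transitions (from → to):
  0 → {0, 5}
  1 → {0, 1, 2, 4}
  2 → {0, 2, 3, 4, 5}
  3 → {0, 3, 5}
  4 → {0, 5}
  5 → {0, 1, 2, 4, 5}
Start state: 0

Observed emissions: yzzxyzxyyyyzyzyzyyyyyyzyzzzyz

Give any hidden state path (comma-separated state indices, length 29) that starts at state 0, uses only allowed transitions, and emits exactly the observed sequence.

  t0 'y' -> {0,4}, take 0 (start)
  t1 'z' -> {2,3,5}, take 5 (0->5 ok)
  t2 'z' -> {2,3,5}, take 5 (5->5 ok)
  t3 'x' -> {1}, take 1 (5->1 ok)
  t4 'y' -> {0,4}, take 4 (1->4 ok)
  t5 'z' -> {2,3,5}, take 5 (4->5 ok)
  t6 'x' -> {1}, take 1 (5->1 ok)
  t7 'y' -> {0,4}, take 4 (1->4 ok)
  t8 'y' -> {0,4}, take 0 (4->0 ok)
  t9 'y' -> {0,4}, take 0 (0->0 ok)
  t10 'y' -> {0,4}, take 0 (0->0 ok)
  t11 'z' -> {2,3,5}, take 5 (0->5 ok)
  t12 'y' -> {0,4}, take 0 (5->0 ok)
  t13 'z' -> {2,3,5}, take 5 (0->5 ok)
  t14 'y' -> {0,4}, take 0 (5->0 ok)
  t15 'z' -> {2,3,5}, take 5 (0->5 ok)
  t16 'y' -> {0,4}, take 4 (5->4 ok)
  t17 'y' -> {0,4}, take 0 (4->0 ok)
  t18 'y' -> {0,4}, take 0 (0->0 ok)
  t19 'y' -> {0,4}, take 0 (0->0 ok)
  t20 'y' -> {0,4}, take 0 (0->0 ok)
  t21 'y' -> {0,4}, take 0 (0->0 ok)
  t22 'z' -> {2,3,5}, take 5 (0->5 ok)
  t23 'y' -> {0,4}, take 0 (5->0 ok)
  t24 'z' -> {2,3,5}, take 5 (0->5 ok)
  t25 'z' -> {2,3,5}, take 2 (5->2 ok)
  t26 'z' -> {2,3,5}, take 2 (2->2 ok)
  t27 'y' -> {0,4}, take 4 (2->4 ok)
  t28 'z' -> {2,3,5}, take 5 (4->5 ok)

0,5,5,1,4,5,1,4,0,0,0,5,0,5,0,5,4,0,0,0,0,0,5,0,5,2,2,4,5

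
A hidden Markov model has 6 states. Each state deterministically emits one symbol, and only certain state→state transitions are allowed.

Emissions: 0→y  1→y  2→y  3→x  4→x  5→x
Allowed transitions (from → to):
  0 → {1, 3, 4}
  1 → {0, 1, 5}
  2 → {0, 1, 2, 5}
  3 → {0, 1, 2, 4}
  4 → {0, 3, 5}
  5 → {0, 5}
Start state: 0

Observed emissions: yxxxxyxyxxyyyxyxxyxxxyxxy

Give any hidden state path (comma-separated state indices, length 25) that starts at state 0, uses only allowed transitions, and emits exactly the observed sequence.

0,4,5,5,5,0,4,0,4,3,1,0,1,5,0,4,5,0,4,5,5,0,3,4,0

  pos 0: y in {0,1,2}, choose 0; start
  pos 1: x in {3,4,5}, choose 4; 0->4 ok
  pos 2: x in {3,4,5}, choose 5; 4->5 ok
  pos 3: x in {3,4,5}, choose 5; 5->5 ok
  pos 4: x in {3,4,5}, choose 5; 5->5 ok
  pos 5: y in {0,1,2}, choose 0; 5->0 ok
  pos 6: x in {3,4,5}, choose 4; 0->4 ok
  pos 7: y in {0,1,2}, choose 0; 4->0 ok
  pos 8: x in {3,4,5}, choose 4; 0->4 ok
  pos 9: x in {3,4,5}, choose 3; 4->3 ok
  pos 10: y in {0,1,2}, choose 1; 3->1 ok
  pos 11: y in {0,1,2}, choose 0; 1->0 ok
  pos 12: y in {0,1,2}, choose 1; 0->1 ok
  pos 13: x in {3,4,5}, choose 5; 1->5 ok
  pos 14: y in {0,1,2}, choose 0; 5->0 ok
  pos 15: x in {3,4,5}, choose 4; 0->4 ok
  pos 16: x in {3,4,5}, choose 5; 4->5 ok
  pos 17: y in {0,1,2}, choose 0; 5->0 ok
  pos 18: x in {3,4,5}, choose 4; 0->4 ok
  pos 19: x in {3,4,5}, choose 5; 4->5 ok
  pos 20: x in {3,4,5}, choose 5; 5->5 ok
  pos 21: y in {0,1,2}, choose 0; 5->0 ok
  pos 22: x in {3,4,5}, choose 3; 0->3 ok
  pos 23: x in {3,4,5}, choose 4; 3->4 ok
  pos 24: y in {0,1,2}, choose 0; 4->0 ok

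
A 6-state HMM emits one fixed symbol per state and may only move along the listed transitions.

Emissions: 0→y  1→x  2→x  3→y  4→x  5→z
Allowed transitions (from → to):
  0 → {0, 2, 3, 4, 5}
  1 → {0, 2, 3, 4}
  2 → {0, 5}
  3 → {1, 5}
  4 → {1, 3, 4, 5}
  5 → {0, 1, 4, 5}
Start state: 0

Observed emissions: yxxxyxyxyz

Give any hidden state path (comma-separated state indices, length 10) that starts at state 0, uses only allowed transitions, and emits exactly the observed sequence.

0,4,1,4,3,1,0,4,3,5

  0: obs=y cand={0,3} pick 0 [start]
  1: obs=x cand={1,2,4} pick 4 [0->4 ok]
  2: obs=x cand={1,2,4} pick 1 [4->1 ok]
  3: obs=x cand={1,2,4} pick 4 [1->4 ok]
  4: obs=y cand={0,3} pick 3 [4->3 ok]
  5: obs=x cand={1,2,4} pick 1 [3->1 ok]
  6: obs=y cand={0,3} pick 0 [1->0 ok]
  7: obs=x cand={1,2,4} pick 4 [0->4 ok]
  8: obs=y cand={0,3} pick 3 [4->3 ok]
  9: obs=z cand={5} pick 5 [3->5 ok]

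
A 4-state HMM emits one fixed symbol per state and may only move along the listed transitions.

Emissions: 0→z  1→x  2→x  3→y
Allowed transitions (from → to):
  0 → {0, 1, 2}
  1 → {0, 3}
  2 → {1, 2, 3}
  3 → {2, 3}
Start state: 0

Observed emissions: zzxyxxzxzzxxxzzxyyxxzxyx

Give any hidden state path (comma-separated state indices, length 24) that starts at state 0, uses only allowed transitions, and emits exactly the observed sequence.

  0: obs=z cand={0} pick 0 [start]
  1: obs=z cand={0} pick 0 [0->0 ok]
  2: obs=x cand={1,2} pick 1 [0->1 ok]
  3: obs=y cand={3} pick 3 [1->3 ok]
  4: obs=x cand={1,2} pick 2 [3->2 ok]
  5: obs=x cand={1,2} pick 1 [2->1 ok]
  6: obs=z cand={0} pick 0 [1->0 ok]
  7: obs=x cand={1,2} pick 1 [0->1 ok]
  8: obs=z cand={0} pick 0 [1->0 ok]
  9: obs=z cand={0} pick 0 [0->0 ok]
  10: obs=x cand={1,2} pick 2 [0->2 ok]
  11: obs=x cand={1,2} pick 2 [2->2 ok]
  12: obs=x cand={1,2} pick 1 [2->1 ok]
  13: obs=z cand={0} pick 0 [1->0 ok]
  14: obs=z cand={0} pick 0 [0->0 ok]
  15: obs=x cand={1,2} pick 1 [0->1 ok]
  16: obs=y cand={3} pick 3 [1->3 ok]
  17: obs=y cand={3} pick 3 [3->3 ok]
  18: obs=x cand={1,2} pick 2 [3->2 ok]
  19: obs=x cand={1,2} pick 1 [2->1 ok]
  20: obs=z cand={0} pick 0 [1->0 ok]
  21: obs=x cand={1,2} pick 2 [0->2 ok]
  22: obs=y cand={3} pick 3 [2->3 ok]
  23: obs=x cand={1,2} pick 2 [3->2 ok]

0,0,1,3,2,1,0,1,0,0,2,2,1,0,0,1,3,3,2,1,0,2,3,2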